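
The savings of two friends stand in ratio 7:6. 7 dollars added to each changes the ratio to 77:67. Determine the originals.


Let A = 7k, B = 6k.
(7k + 7) / (6k + 7) = 77/67
Cross-multiply: 67(7k + 7) = 77(6k + 7)
469k + 469 = 462k + 539
469k - 462k = 539 - 469
7k = 70
k = 70/7 = 10
A = 7×10 = 70, B = 6×10 = 60
= A = 70, B = 60

A = 70, B = 60


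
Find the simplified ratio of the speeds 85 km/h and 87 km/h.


Ratio = 85:87
GCD = 1
Simplified = 85:87
Time ratio (same distance) = 87:85
Speed ratio = 85:87

85:87


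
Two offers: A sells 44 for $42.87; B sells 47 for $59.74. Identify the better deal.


Deal A: $42.87/44 = $0.9743/unit
Deal B: $59.74/47 = $1.2711/unit
A is cheaper per unit
= Deal A

Deal A


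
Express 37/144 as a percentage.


Percentage = (part / whole) × 100
= (37 / 144) × 100
≈ 25.69%

25.69%


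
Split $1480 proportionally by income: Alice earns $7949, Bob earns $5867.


Total income = 7949 + 5867 = $13816
Alice: $1480 × 7949/13816 = $851.51
Bob: $1480 × 5867/13816 = $628.49
= Alice: $851.51, Bob: $628.49

Alice: $851.51, Bob: $628.49


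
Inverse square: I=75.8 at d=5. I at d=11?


I₁d₁² = I₂d₂²
I₂ = I₁ × (d₁/d₂)²
= 75.8 × (5/11)²
= 75.8 × 25/121
= 1895/121
≈ 15.6612

15.6612


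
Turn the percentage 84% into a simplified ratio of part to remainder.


84% means 84 parts out of 100; remainder = 16
Part : remainder = 84:16
GCD = 4
= 21:4

21:4


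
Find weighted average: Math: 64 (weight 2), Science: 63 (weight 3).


Numerator = 64×2 + 63×3
= 128 + 189
= 317
Total weight = 5
Weighted avg = 317/5
= 63.40

63.40


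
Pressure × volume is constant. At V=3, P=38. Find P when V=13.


Inverse proportion: x × y = constant
k = 3 × 38 = 114
y₂ = k / 13 = 114 / 13
= 8.77

8.77


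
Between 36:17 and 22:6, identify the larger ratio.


36/17 = 2.1176
22/6 = 3.6667
2.1176 < 3.6667, so 36:17 is less
= 22:6

22:6


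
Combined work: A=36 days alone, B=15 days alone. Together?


Rate of A = 1/36 per day
Rate of B = 1/15 per day
Combined rate = 1/36 + 1/15 = 51/540 ≈ 0.0944 per day
Days = 1 / combined rate = 540/51
≈ 10.59 days

10.59 days


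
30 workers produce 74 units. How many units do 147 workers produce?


Direct proportion: y/x = constant
k = 74/30 ≈ 2.4667
y₂ = k × 147 = 74 × 147 / 30 = 10878/30
= 362.60

362.60


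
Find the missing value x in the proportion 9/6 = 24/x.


Cross multiply: 9 × x = 6 × 24
9x = 144
x = 144 / 9
= 16.00

16.00


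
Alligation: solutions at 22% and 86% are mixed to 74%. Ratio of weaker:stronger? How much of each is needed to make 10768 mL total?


Let x parts of 22% mix with y parts of 86%.
22x + 86y = 74(x + y)
22x + 86y = 74x + 74y
x(22 - 74) = y(74 - 86)
x/y = (86 - 74)/(74 - 22) = 12/52
Simplify: 3:13
Total parts = 16; one part = 10768/16 = 673.00 mL
22% solution: 3×673.00 = 2019.00 mL
86% solution: 13×673.00 = 8749.00 mL
= ratio 3:13; 2019.00 mL and 8749.00 mL

ratio 3:13; 2019.00 mL and 8749.00 mL


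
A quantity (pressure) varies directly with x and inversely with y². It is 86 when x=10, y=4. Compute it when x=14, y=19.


z = k·x/y²
Solve for k using the known point: k = z·y²/x = 86×16/10 = 1376/10 = 137.6000
Now evaluate at x=14, y=19:
z = k × 14 / 361 = (1376 × 14) / (10 × 361) = 19264/3610
≈ 5.3363

5.3363


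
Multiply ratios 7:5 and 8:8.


Compound ratio = (7×8) : (5×8)
= 56:40
GCD = 8
= 7:5

7:5


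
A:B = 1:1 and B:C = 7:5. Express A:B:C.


Match B: multiply A:B by 7 → 7:7
Multiply B:C by 1 → 7:5
Combined: 7:7:5
GCD = 1
= 7:7:5

7:7:5


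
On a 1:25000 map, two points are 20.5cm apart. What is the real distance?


Real distance = map distance × scale
= 20.5cm × 25000
= 512500 cm = 5125.0 m
= 5.125 km

5.125 km


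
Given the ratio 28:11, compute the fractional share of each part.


Total parts = 28 + 11 = 39
First part: 28/39 = 28/39
Second part: 11/39 = 11/39
= 28/39 and 11/39

28/39 and 11/39


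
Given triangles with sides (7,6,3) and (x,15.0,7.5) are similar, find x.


Scale factor = 15.0/6 = 2.5
Missing side = 7 × 2.5
= 17.5

17.5


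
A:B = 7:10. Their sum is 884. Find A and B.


Let A = 7k, B = 10k.
7k + 10k = 884
17k = 884 → k = 884/17 = 52
A = 7×52 = 364, B = 10×52 = 520
= A = 364, B = 520

A = 364, B = 520


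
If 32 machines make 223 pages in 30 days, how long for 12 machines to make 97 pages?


Days ∝ work / workers, so d₂ = d₁ × (m₁/m₂) × (w₂/w₁)
Workers factor (inverse): 32/12 ≈ 2.6667
Work factor (direct): 97/223 ≈ 0.4350
d₂ = 30 × 32/12 × 97/223 = (30 × 32 × 97) / (12 × 223) = 93120/2676
≈ 34.80 days

34.80 days


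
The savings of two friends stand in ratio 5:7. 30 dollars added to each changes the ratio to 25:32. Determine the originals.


Let A = 5k, B = 7k.
(5k + 30) / (7k + 30) = 25/32
Cross-multiply: 32(5k + 30) = 25(7k + 30)
160k + 960 = 175k + 750
160k - 175k = 750 - 960
-15k = -210
k = -210/-15 = 14
A = 5×14 = 70, B = 7×14 = 98
= A = 70, B = 98

A = 70, B = 98


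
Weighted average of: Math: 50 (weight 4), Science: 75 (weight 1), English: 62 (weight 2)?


Numerator = 50×4 + 75×1 + 62×2
= 200 + 75 + 124
= 399
Total weight = 7
Weighted avg = 399/7
= 57.00

57.00


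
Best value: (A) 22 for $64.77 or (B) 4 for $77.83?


Deal A: $64.77/22 = $2.9441/unit
Deal B: $77.83/4 = $19.4575/unit
A is cheaper per unit
= Deal A

Deal A


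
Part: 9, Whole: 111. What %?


Percentage = (part / whole) × 100
= (9 / 111) × 100
≈ 8.11%

8.11%


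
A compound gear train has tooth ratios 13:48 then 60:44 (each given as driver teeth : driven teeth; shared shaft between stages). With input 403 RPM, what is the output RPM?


Stage 1: RPM_B = RPM_A × t_A/t_B = 403 × 13/48 = 5239/48 ≈ 109.15
B and C share a shaft → RPM_C = RPM_B
Stage 2: RPM_D = RPM_C × t_C/t_D = RPM_A × (t_A×t_C)/(t_B×t_D)
Overall ratio = (13×60)/(48×44) = 780/2112
RPM_D = 403 × 780/2112 = 314340/2112
≈ 148.84 RPM

148.84 RPM


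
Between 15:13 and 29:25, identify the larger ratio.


15/13 = 1.1538
29/25 = 1.1600
1.1538 < 1.1600, so 15:13 is less
= 29:25

29:25


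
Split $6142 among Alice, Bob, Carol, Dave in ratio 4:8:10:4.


Total parts = 4 + 8 + 10 + 4 = 26
Alice: 6142 × 4/26 = 944.92
Bob: 6142 × 8/26 = 1889.85
Carol: 6142 × 10/26 = 2362.31
Dave: 6142 × 4/26 = 944.92
= Alice: $944.92, Bob: $1889.85, Carol: $2362.31, Dave: $944.92

Alice: $944.92, Bob: $1889.85, Carol: $2362.31, Dave: $944.92


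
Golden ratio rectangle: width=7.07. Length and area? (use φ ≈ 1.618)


φ = (1 + √5) / 2 ≈ 1.618
Length = width × φ = 7.07 × 1.618 = 11.43926
≈ 11.44
Area = width × length = 7.07 × 11.43926 = 80.8755682 ≈ 80.88
= Length: 11.44, Area: 80.88

Length: 11.44, Area: 80.88


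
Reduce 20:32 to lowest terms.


GCD(20, 32) = 4
20/4 : 32/4
= 5:8

5:8


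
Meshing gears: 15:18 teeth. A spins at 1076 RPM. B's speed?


Gear ratio = 15:18 = 5:6
RPM_B = RPM_A × (teeth_A / teeth_B)
= 1076 × (15/18)
= 896.7 RPM

896.7 RPM


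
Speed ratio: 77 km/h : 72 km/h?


Ratio = 77:72
GCD = 1
Simplified = 77:72
Time ratio (same distance) = 72:77
Speed ratio = 77:72

77:72


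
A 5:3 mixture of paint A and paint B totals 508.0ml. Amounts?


Total parts = 5 + 3 = 8
paint A: 508.0 × 5/8 = 317.5ml
paint B: 508.0 × 3/8 = 190.5ml
= 317.5ml and 190.5ml

317.5ml and 190.5ml


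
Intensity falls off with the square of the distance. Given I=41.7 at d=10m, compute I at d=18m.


I₁d₁² = I₂d₂²
I₂ = I₁ × (d₁/d₂)²
= 41.7 × (10/18)²
= 41.7 × 100/324
= 4170/324
≈ 12.8704

12.8704


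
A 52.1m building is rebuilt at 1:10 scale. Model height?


Model size = real / scale
= 52.1 / 10
= 5.2100 m

5.2100 m


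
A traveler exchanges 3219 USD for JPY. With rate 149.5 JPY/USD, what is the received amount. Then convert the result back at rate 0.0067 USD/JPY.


Amount × rate = 3219 × 149.5 = 481240.50 JPY
Round-trip: 481240.50 × 0.0067 = 3224.31 USD
= 481240.50 JPY, then 3224.31 USD

481240.50 JPY, then 3224.31 USD


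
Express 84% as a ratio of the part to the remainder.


84% means 84 parts out of 100; remainder = 16
Part : remainder = 84:16
GCD = 4
= 21:4

21:4


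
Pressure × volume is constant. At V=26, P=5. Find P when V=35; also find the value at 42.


Inverse proportion: x × y = constant
k = 26 × 5 = 130
At x=35: k/35 = 3.71
At x=42: k/42 = 3.10
= 3.71 and 3.10

3.71 and 3.10


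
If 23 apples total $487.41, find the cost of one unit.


Unit rate = total / quantity
= 487.41 / 23
= $21.19 per unit

$21.19 per unit


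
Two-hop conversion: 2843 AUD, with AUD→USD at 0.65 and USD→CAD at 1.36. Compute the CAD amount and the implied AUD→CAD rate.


Step 1: 2843 AUD × 0.65 = 1847.95 USD
Step 2: 1847.95 USD × 1.36 = 2513.21 CAD
Implied rate AUD→CAD = 0.65 × 1.36 = 0.8840
= 2513.21 CAD; implied rate 0.8840 CAD/AUD

2513.21 CAD; implied rate 0.8840 CAD/AUD


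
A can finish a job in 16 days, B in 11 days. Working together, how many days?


Rate of A = 1/16 per day
Rate of B = 1/11 per day
Combined rate = 1/16 + 1/11 = 27/176 ≈ 0.1534 per day
Days = 1 / combined rate = 176/27
≈ 6.52 days

6.52 days


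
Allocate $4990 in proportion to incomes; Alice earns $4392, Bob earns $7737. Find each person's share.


Total income = 4392 + 7737 = $12129
Alice: $4990 × 4392/12129 = $1806.92
Bob: $4990 × 7737/12129 = $3183.08
= Alice: $1806.92, Bob: $3183.08

Alice: $1806.92, Bob: $3183.08


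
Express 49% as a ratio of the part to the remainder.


49% means 49 parts out of 100; remainder = 51
Part : remainder = 49:51
GCD = 1
= 49:51

49:51


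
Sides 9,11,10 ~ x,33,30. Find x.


Scale factor = 33/11 = 3
Missing side = 9 × 3
= 27.0

27.0


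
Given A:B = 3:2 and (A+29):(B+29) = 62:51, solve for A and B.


Let A = 3k, B = 2k.
(3k + 29) / (2k + 29) = 62/51
Cross-multiply: 51(3k + 29) = 62(2k + 29)
153k + 1479 = 124k + 1798
153k - 124k = 1798 - 1479
29k = 319
k = 319/29 = 11
A = 3×11 = 33, B = 2×11 = 22
= A = 33, B = 22

A = 33, B = 22


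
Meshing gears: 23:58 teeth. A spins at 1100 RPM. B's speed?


Gear ratio = 23:58 = 23:58
RPM_B = RPM_A × (teeth_A / teeth_B)
= 1100 × (23/58)
= 436.2 RPM

436.2 RPM


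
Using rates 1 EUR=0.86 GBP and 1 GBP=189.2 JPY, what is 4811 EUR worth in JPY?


Step 1: 4811 EUR × 0.86 = 4137.46 GBP
Step 2: 4137.46 GBP × 189.2 = 782807.43 JPY
Implied rate EUR→JPY = 0.86 × 189.2 = 162.7120
= 782807.43 JPY

782807.43 JPY


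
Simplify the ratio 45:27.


GCD(45, 27) = 9
45/9 : 27/9
= 5:3

5:3


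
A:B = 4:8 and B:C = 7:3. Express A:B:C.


Match B: multiply A:B by 7 → 28:56
Multiply B:C by 8 → 56:24
Combined: 28:56:24
GCD = 4
= 7:14:6

7:14:6


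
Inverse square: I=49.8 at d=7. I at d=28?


I₁d₁² = I₂d₂²
I₂ = I₁ × (d₁/d₂)²
= 49.8 × (7/28)²
= 49.8 × 49/784
= 2440.2/784
= 3.1125

3.1125


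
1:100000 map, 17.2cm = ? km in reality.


Real distance = map distance × scale
= 17.2cm × 100000
= 1720000 cm = 17200.0 m
= 17.200 km

17.200 km


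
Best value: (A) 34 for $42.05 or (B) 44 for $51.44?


Deal A: $42.05/34 = $1.2368/unit
Deal B: $51.44/44 = $1.1691/unit
B is cheaper per unit
= Deal B

Deal B


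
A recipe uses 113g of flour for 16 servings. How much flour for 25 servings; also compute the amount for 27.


Direct proportion: y/x = constant
k = 113/16 = 7.0625
y at x=25: k × 25 = 113 × 25 / 16 = 2825/16 ≈ 176.56
y at x=27: k × 27 = 113 × 27 / 16 = 3051/16 ≈ 190.69
= 176.56 and 190.69

176.56 and 190.69


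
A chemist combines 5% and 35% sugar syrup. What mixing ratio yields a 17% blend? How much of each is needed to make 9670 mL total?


Let x parts of 5% mix with y parts of 35%.
5x + 35y = 17(x + y)
5x + 35y = 17x + 17y
x(5 - 17) = y(17 - 35)
x/y = (35 - 17)/(17 - 5) = 18/12
Simplify: 3:2
Total parts = 5; one part = 9670/5 = 1934.00 mL
5% solution: 3×1934.00 = 5802.00 mL
35% solution: 2×1934.00 = 3868.00 mL
= ratio 3:2; 5802.00 mL and 3868.00 mL

ratio 3:2; 5802.00 mL and 3868.00 mL


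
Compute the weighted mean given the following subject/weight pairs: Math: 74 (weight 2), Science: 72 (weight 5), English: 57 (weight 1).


Numerator = 74×2 + 72×5 + 57×1
= 148 + 360 + 57
= 565
Total weight = 8
Weighted avg = 565/8
= 70.63

70.63


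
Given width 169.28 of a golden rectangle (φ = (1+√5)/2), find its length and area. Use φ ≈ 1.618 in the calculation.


φ = (1 + √5) / 2 ≈ 1.618
Length = width × φ = 169.28 × 1.618 = 273.89504
≈ 273.90
Area = width × length = 169.28 × 273.89504 = 46364.9523712 ≈ 46364.95
= Length: 273.90, Area: 46364.95

Length: 273.90, Area: 46364.95


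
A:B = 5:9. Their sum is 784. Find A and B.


Let A = 5k, B = 9k.
5k + 9k = 784
14k = 784 → k = 784/14 = 56
A = 5×56 = 280, B = 9×56 = 504
= A = 280, B = 504

A = 280, B = 504


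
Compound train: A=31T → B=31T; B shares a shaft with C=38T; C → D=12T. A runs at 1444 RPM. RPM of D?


Stage 1: RPM_B = RPM_A × t_A/t_B = 1444 × 31/31 = 44764/31 = 1444.00
B and C share a shaft → RPM_C = RPM_B
Stage 2: RPM_D = RPM_C × t_C/t_D = RPM_A × (t_A×t_C)/(t_B×t_D)
Overall ratio = (31×38)/(31×12) = 1178/372
RPM_D = 1444 × 1178/372 = 1701032/372
≈ 4572.67 RPM

4572.67 RPM


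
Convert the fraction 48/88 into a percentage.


Percentage = (part / whole) × 100
= (48 / 88) × 100
≈ 54.55%

54.55%


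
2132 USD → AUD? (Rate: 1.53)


Amount × rate = 2132 × 1.53
= 3261.96 AUD

3261.96 AUD


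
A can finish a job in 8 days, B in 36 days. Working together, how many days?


Rate of A = 1/8 per day
Rate of B = 1/36 per day
Combined rate = 1/8 + 1/36 = 44/288 ≈ 0.1528 per day
Days = 1 / combined rate = 288/44
≈ 6.55 days

6.55 days


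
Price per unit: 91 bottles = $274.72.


Unit rate = total / quantity
= 274.72 / 91
= $3.02 per unit

$3.02 per unit


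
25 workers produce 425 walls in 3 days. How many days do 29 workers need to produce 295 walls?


Days ∝ work / workers, so d₂ = d₁ × (m₁/m₂) × (w₂/w₁)
Workers factor (inverse): 25/29 ≈ 0.8621
Work factor (direct): 295/425 ≈ 0.6941
d₂ = 3 × 25/29 × 295/425 = (3 × 25 × 295) / (29 × 425) = 22125/12325
≈ 1.80 days

1.80 days


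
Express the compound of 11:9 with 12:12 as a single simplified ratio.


Compound ratio = (11×12) : (9×12)
= 132:108
GCD = 12
= 11:9

11:9


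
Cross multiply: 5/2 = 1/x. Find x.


Cross multiply: 5 × x = 2 × 1
5x = 2
x = 2 / 5
= 0.40

0.40


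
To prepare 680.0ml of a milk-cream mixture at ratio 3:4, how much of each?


Total parts = 3 + 4 = 7
milk: 680.0 × 3/7 = 291.4ml
cream: 680.0 × 4/7 = 388.6ml
= 291.4ml and 388.6ml

291.4ml and 388.6ml


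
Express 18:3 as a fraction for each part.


Total parts = 18 + 3 = 21
First part: 18/21 = 6/7
Second part: 3/21 = 1/7
= 6/7 and 1/7

6/7 and 1/7


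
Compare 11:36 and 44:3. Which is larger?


11/36 = 0.3056
44/3 = 14.6667
0.3056 < 14.6667, so 11:36 is less
= 44:3

44:3


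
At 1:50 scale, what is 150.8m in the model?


Model size = real / scale
= 150.8 / 50
= 3.0160 m

3.0160 m


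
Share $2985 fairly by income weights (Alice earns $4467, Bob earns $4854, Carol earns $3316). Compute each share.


Total income = 4467 + 4854 + 3316 = $12637
Alice: $2985 × 4467/12637 = $1055.16
Bob: $2985 × 4854/12637 = $1146.57
Carol: $2985 × 3316/12637 = $783.28
= Alice: $1055.16, Bob: $1146.57, Carol: $783.28

Alice: $1055.16, Bob: $1146.57, Carol: $783.28


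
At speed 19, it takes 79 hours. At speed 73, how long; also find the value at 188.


Inverse proportion: x × y = constant
k = 19 × 79 = 1501
At x=73: k/73 = 20.56
At x=188: k/188 = 7.98
= 20.56 and 7.98

20.56 and 7.98


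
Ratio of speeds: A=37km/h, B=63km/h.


Ratio = 37:63
GCD = 1
Simplified = 37:63
Time ratio (same distance) = 63:37
Speed ratio = 37:63

37:63


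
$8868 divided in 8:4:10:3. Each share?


Total parts = 8 + 4 + 10 + 3 = 25
Part 1: 8868 × 8/25 = 2837.76
Part 2: 8868 × 4/25 = 1418.88
Part 3: 8868 × 10/25 = 3547.20
Part 4: 8868 × 3/25 = 1064.16
= Part 1: $2837.76, Part 2: $1418.88, Part 3: $3547.20, Part 4: $1064.16

Part 1: $2837.76, Part 2: $1418.88, Part 3: $3547.20, Part 4: $1064.16


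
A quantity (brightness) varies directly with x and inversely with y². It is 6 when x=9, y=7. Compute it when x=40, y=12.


z = k·x/y²
Solve for k using the known point: k = z·y²/x = 6×49/9 = 294/9 ≈ 32.6667
Now evaluate at x=40, y=12:
z = k × 40 / 144 = (294 × 40) / (9 × 144) = 11760/1296
≈ 9.0741

9.0741


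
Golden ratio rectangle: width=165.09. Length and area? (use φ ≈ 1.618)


φ = (1 + √5) / 2 ≈ 1.618
Length = width × φ = 165.09 × 1.618 = 267.11562
≈ 267.12
Area = width × length = 165.09 × 267.11562 = 44098.1177058 ≈ 44098.12
= Length: 267.12, Area: 44098.12

Length: 267.12, Area: 44098.12


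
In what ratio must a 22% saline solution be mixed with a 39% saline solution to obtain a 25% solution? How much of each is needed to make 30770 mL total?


Let x parts of 22% mix with y parts of 39%.
22x + 39y = 25(x + y)
22x + 39y = 25x + 25y
x(22 - 25) = y(25 - 39)
x/y = (39 - 25)/(25 - 22) = 14/3
Simplify: 14:3
Total parts = 17; one part = 30770/17 = 1810.00 mL
22% solution: 14×1810.00 = 25340.00 mL
39% solution: 3×1810.00 = 5430.00 mL
= ratio 14:3; 25340.00 mL and 5430.00 mL

ratio 14:3; 25340.00 mL and 5430.00 mL


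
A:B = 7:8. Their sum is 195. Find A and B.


Let A = 7k, B = 8k.
7k + 8k = 195
15k = 195 → k = 195/15 = 13
A = 7×13 = 91, B = 8×13 = 104
= A = 91, B = 104

A = 91, B = 104


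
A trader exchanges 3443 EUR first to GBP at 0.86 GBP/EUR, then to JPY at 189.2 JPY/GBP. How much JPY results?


Step 1: 3443 EUR × 0.86 = 2960.98 GBP
Step 2: 2960.98 GBP × 189.2 = 560217.42 JPY
Implied rate EUR→JPY = 0.86 × 189.2 = 162.7120
= 560217.42 JPY

560217.42 JPY


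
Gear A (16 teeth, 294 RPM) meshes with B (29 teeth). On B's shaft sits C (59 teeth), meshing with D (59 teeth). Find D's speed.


Stage 1: RPM_B = RPM_A × t_A/t_B = 294 × 16/29 = 4704/29 ≈ 162.21
B and C share a shaft → RPM_C = RPM_B
Stage 2: RPM_D = RPM_C × t_C/t_D = RPM_A × (t_A×t_C)/(t_B×t_D)
Overall ratio = (16×59)/(29×59) = 944/1711
RPM_D = 294 × 944/1711 = 277536/1711
≈ 162.21 RPM

162.21 RPM


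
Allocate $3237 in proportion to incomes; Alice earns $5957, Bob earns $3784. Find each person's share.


Total income = 5957 + 3784 = $9741
Alice: $3237 × 5957/9741 = $1979.55
Bob: $3237 × 3784/9741 = $1257.45
= Alice: $1979.55, Bob: $1257.45

Alice: $1979.55, Bob: $1257.45


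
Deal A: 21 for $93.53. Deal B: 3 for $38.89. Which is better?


Deal A: $93.53/21 = $4.4538/unit
Deal B: $38.89/3 = $12.9633/unit
A is cheaper per unit
= Deal A

Deal A


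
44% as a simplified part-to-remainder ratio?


44% means 44 parts out of 100; remainder = 56
Part : remainder = 44:56
GCD = 4
= 11:14

11:14


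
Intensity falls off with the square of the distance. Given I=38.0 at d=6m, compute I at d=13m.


I₁d₁² = I₂d₂²
I₂ = I₁ × (d₁/d₂)²
= 38.0 × (6/13)²
= 38.0 × 36/169
= 1368/169
≈ 8.0947

8.0947


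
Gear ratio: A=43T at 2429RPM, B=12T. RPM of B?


Gear ratio = 43:12 = 43:12
RPM_B = RPM_A × (teeth_A / teeth_B)
= 2429 × (43/12)
= 8703.9 RPM

8703.9 RPM


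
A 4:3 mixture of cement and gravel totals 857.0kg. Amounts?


Total parts = 4 + 3 = 7
cement: 857.0 × 4/7 = 489.7kg
gravel: 857.0 × 3/7 = 367.3kg
= 489.7kg and 367.3kg

489.7kg and 367.3kg


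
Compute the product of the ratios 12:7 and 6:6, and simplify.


Compound ratio = (12×6) : (7×6)
= 72:42
GCD = 6
= 12:7

12:7


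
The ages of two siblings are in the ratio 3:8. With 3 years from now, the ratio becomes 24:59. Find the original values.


Let A = 3k, B = 8k.
(3k + 3) / (8k + 3) = 24/59
Cross-multiply: 59(3k + 3) = 24(8k + 3)
177k + 177 = 192k + 72
177k - 192k = 72 - 177
-15k = -105
k = -105/-15 = 7
A = 3×7 = 21, B = 8×7 = 56
= A = 21, B = 56

A = 21, B = 56


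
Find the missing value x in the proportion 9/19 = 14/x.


Cross multiply: 9 × x = 19 × 14
9x = 266
x = 266 / 9
= 29.56

29.56


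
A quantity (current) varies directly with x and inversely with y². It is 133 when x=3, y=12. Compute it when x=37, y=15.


z = k·x/y²
Solve for k using the known point: k = z·y²/x = 133×144/3 = 19152/3 = 6384.0000
Now evaluate at x=37, y=15:
z = k × 37 / 225 = (19152 × 37) / (3 × 225) = 708624/675
≈ 1049.8133

1049.8133


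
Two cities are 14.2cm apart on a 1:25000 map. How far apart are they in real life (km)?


Real distance = map distance × scale
= 14.2cm × 25000
= 355000 cm = 3550.0 m
= 3.550 km

3.550 km


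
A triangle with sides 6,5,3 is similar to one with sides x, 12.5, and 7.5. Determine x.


Scale factor = 12.5/5 = 2.5
Missing side = 6 × 2.5
= 15.0

15.0


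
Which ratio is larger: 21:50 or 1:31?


21/50 = 0.4200
1/31 = 0.0323
0.4200 > 0.0323, so 21:50 is greater
= 21:50

21:50


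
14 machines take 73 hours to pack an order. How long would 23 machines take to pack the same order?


Inverse proportion: x × y = constant
k = 14 × 73 = 1022
y₂ = k / 23 = 1022 / 23
= 44.43

44.43


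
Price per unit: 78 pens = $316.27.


Unit rate = total / quantity
= 316.27 / 78
= $4.05 per unit

$4.05 per unit


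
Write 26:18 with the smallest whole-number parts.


GCD(26, 18) = 2
26/2 : 18/2
= 13:9

13:9


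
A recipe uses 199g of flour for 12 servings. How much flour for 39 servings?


Direct proportion: y/x = constant
k = 199/12 ≈ 16.5833
y₂ = k × 39 = 199 × 39 / 12 = 7761/12
= 646.75

646.75


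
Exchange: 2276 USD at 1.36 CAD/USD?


Amount × rate = 2276 × 1.36
= 3095.36 CAD

3095.36 CAD


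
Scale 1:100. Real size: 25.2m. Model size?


Model size = real / scale
= 25.2 / 100
= 0.2520 m

0.2520 m


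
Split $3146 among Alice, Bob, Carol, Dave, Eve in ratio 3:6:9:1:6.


Total parts = 3 + 6 + 9 + 1 + 6 = 25
Alice: 3146 × 3/25 = 377.52
Bob: 3146 × 6/25 = 755.04
Carol: 3146 × 9/25 = 1132.56
Dave: 3146 × 1/25 = 125.84
Eve: 3146 × 6/25 = 755.04
= Alice: $377.52, Bob: $755.04, Carol: $1132.56, Dave: $125.84, Eve: $755.04

Alice: $377.52, Bob: $755.04, Carol: $1132.56, Dave: $125.84, Eve: $755.04


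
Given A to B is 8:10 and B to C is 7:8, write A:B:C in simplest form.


Match B: multiply A:B by 7 → 56:70
Multiply B:C by 10 → 70:80
Combined: 56:70:80
GCD = 2
= 28:35:40

28:35:40


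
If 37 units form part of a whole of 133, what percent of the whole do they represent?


Percentage = (part / whole) × 100
= (37 / 133) × 100
≈ 27.82%

27.82%


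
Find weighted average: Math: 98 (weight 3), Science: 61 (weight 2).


Numerator = 98×3 + 61×2
= 294 + 122
= 416
Total weight = 5
Weighted avg = 416/5
= 83.20

83.20


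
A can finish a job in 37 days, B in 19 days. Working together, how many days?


Rate of A = 1/37 per day
Rate of B = 1/19 per day
Combined rate = 1/37 + 1/19 = 56/703 ≈ 0.0797 per day
Days = 1 / combined rate = 703/56
≈ 12.55 days

12.55 days


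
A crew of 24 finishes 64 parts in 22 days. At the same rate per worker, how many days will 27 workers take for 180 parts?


Days ∝ work / workers, so d₂ = d₁ × (m₁/m₂) × (w₂/w₁)
Workers factor (inverse): 24/27 ≈ 0.8889
Work factor (direct): 180/64 = 2.8125
d₂ = 22 × 24/27 × 180/64 = (22 × 24 × 180) / (27 × 64) = 95040/1728
= 55.00 days

55.00 days


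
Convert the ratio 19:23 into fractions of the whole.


Total parts = 19 + 23 = 42
First part: 19/42 = 19/42
Second part: 23/42 = 23/42
= 19/42 and 23/42

19/42 and 23/42


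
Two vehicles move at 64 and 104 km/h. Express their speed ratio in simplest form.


Ratio = 64:104
GCD = 8
Simplified = 8:13
Time ratio (same distance) = 13:8
Speed ratio = 8:13

8:13


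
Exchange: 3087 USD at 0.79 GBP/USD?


Amount × rate = 3087 × 0.79
= 2438.73 GBP

2438.73 GBP


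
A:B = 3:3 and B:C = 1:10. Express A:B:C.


Match B: multiply A:B by 1 → 3:3
Multiply B:C by 3 → 3:30
Combined: 3:3:30
GCD = 3
= 1:1:10

1:1:10


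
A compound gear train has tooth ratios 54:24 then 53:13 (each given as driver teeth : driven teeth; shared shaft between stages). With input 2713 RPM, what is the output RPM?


Stage 1: RPM_B = RPM_A × t_A/t_B = 2713 × 54/24 = 146502/24 = 6104.25
B and C share a shaft → RPM_C = RPM_B
Stage 2: RPM_D = RPM_C × t_C/t_D = RPM_A × (t_A×t_C)/(t_B×t_D)
Overall ratio = (54×53)/(24×13) = 2862/312
RPM_D = 2713 × 2862/312 = 7764606/312
≈ 24886.56 RPM

24886.56 RPM


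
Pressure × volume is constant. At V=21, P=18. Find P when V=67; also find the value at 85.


Inverse proportion: x × y = constant
k = 21 × 18 = 378
At x=67: k/67 = 5.64
At x=85: k/85 = 4.45
= 5.64 and 4.45

5.64 and 4.45


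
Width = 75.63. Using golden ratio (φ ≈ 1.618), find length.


φ = (1 + √5) / 2 ≈ 1.618
Length = width × φ = 75.63 × 1.618 = 122.36934
≈ 122.37

122.37


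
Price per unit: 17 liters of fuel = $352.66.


Unit rate = total / quantity
= 352.66 / 17
= $20.74 per unit

$20.74 per unit


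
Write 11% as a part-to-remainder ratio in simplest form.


11% means 11 parts out of 100; remainder = 89
Part : remainder = 11:89
GCD = 1
= 11:89

11:89


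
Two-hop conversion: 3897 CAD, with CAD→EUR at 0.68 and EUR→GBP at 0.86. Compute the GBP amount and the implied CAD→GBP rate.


Step 1: 3897 CAD × 0.68 = 2649.96 EUR
Step 2: 2649.96 EUR × 0.86 = 2278.97 GBP
Implied rate CAD→GBP = 0.68 × 0.86 = 0.5848
= 2278.97 GBP; implied rate 0.5848 GBP/CAD

2278.97 GBP; implied rate 0.5848 GBP/CAD


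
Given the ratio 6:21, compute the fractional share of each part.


Total parts = 6 + 21 = 27
First part: 6/27 = 2/9
Second part: 21/27 = 7/9
= 2/9 and 7/9

2/9 and 7/9


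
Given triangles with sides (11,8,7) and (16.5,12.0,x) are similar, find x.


Scale factor = 16.5/11 = 1.5
Missing side = 7 × 1.5
= 10.5

10.5


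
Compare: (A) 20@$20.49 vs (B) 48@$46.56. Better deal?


Deal A: $20.49/20 = $1.0245/unit
Deal B: $46.56/48 = $0.9700/unit
B is cheaper per unit
= Deal B

Deal B


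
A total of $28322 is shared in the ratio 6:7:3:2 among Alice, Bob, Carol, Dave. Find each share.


Total parts = 6 + 7 + 3 + 2 = 18
Alice: 28322 × 6/18 = 9440.67
Bob: 28322 × 7/18 = 11014.11
Carol: 28322 × 3/18 = 4720.33
Dave: 28322 × 2/18 = 3146.89
= Alice: $9440.67, Bob: $11014.11, Carol: $4720.33, Dave: $3146.89

Alice: $9440.67, Bob: $11014.11, Carol: $4720.33, Dave: $3146.89


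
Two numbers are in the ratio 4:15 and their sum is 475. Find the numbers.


Let A = 4k, B = 15k.
4k + 15k = 475
19k = 475 → k = 475/19 = 25
A = 4×25 = 100, B = 15×25 = 375
= A = 100, B = 375

A = 100, B = 375


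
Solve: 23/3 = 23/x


Cross multiply: 23 × x = 3 × 23
23x = 69
x = 69 / 23
= 3.00

3.00


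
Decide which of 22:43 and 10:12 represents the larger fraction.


22/43 = 0.5116
10/12 = 0.8333
0.5116 < 0.8333, so 22:43 is less
= 10:12

10:12


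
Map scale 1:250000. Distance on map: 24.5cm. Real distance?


Real distance = map distance × scale
= 24.5cm × 250000
= 6125000 cm = 61250.0 m
= 61.250 km

61.250 km


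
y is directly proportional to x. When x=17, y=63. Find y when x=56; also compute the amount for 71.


Direct proportion: y/x = constant
k = 63/17 ≈ 3.7059
y at x=56: k × 56 = 63 × 56 / 17 = 3528/17 ≈ 207.53
y at x=71: k × 71 = 63 × 71 / 17 = 4473/17 ≈ 263.12
= 207.53 and 263.12

207.53 and 263.12


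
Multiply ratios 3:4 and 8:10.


Compound ratio = (3×8) : (4×10)
= 24:40
GCD = 8
= 3:5

3:5


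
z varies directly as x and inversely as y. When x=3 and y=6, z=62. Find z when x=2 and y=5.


z = k·x/y
Solve for k using the known point: k = z·y/x = 62×6/3 = 372/3 = 124.0000
Now evaluate at x=2, y=5:
z = k × 2 / 5 = (372 × 2) / (3 × 5) = 744/15
= 49.6000

49.6000


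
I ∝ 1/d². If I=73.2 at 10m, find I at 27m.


I₁d₁² = I₂d₂²
I₂ = I₁ × (d₁/d₂)²
= 73.2 × (10/27)²
= 73.2 × 100/729
= 7320/729
≈ 10.0412

10.0412


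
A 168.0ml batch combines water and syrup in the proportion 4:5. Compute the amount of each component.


Total parts = 4 + 5 = 9
water: 168.0 × 4/9 = 74.7ml
syrup: 168.0 × 5/9 = 93.3ml
= 74.7ml and 93.3ml

74.7ml and 93.3ml


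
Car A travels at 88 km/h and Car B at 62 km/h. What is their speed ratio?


Ratio = 88:62
GCD = 2
Simplified = 44:31
Time ratio (same distance) = 31:44
Speed ratio = 44:31

44:31


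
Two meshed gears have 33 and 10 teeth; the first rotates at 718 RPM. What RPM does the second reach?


Gear ratio = 33:10 = 33:10
RPM_B = RPM_A × (teeth_A / teeth_B)
= 718 × (33/10)
= 2369.4 RPM

2369.4 RPM


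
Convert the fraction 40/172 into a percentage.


Percentage = (part / whole) × 100
= (40 / 172) × 100
≈ 23.26%

23.26%


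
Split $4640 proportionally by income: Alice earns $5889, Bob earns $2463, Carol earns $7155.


Total income = 5889 + 2463 + 7155 = $15507
Alice: $4640 × 5889/15507 = $1762.10
Bob: $4640 × 2463/15507 = $736.98
Carol: $4640 × 7155/15507 = $2140.92
= Alice: $1762.10, Bob: $736.98, Carol: $2140.92

Alice: $1762.10, Bob: $736.98, Carol: $2140.92


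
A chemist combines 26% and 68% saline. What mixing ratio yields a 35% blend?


Let x parts of 26% mix with y parts of 68%.
26x + 68y = 35(x + y)
26x + 68y = 35x + 35y
x(26 - 35) = y(35 - 68)
x/y = (68 - 35)/(35 - 26) = 33/9
Simplify: 11:3
= 11:3

11:3


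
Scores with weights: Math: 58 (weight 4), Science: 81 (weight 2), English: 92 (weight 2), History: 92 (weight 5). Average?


Numerator = 58×4 + 81×2 + 92×2 + 92×5
= 232 + 162 + 184 + 460
= 1038
Total weight = 13
Weighted avg = 1038/13
= 79.85

79.85


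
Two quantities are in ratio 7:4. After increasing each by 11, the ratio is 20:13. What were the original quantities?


Let A = 7k, B = 4k.
(7k + 11) / (4k + 11) = 20/13
Cross-multiply: 13(7k + 11) = 20(4k + 11)
91k + 143 = 80k + 220
91k - 80k = 220 - 143
11k = 77
k = 77/11 = 7
A = 7×7 = 49, B = 4×7 = 28
= A = 49, B = 28

A = 49, B = 28


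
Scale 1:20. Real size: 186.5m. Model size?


Model size = real / scale
= 186.5 / 20
= 9.3250 m

9.3250 m


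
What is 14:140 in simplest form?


GCD(14, 140) = 14
14/14 : 140/14
= 1:10

1:10


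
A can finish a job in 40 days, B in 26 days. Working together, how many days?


Rate of A = 1/40 per day
Rate of B = 1/26 per day
Combined rate = 1/40 + 1/26 = 66/1040 ≈ 0.0635 per day
Days = 1 / combined rate = 1040/66
≈ 15.76 days

15.76 days


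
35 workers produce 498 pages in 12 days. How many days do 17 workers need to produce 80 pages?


Days ∝ work / workers, so d₂ = d₁ × (m₁/m₂) × (w₂/w₁)
Workers factor (inverse): 35/17 ≈ 2.0588
Work factor (direct): 80/498 ≈ 0.1606
d₂ = 12 × 35/17 × 80/498 = (12 × 35 × 80) / (17 × 498) = 33600/8466
≈ 3.97 days

3.97 days


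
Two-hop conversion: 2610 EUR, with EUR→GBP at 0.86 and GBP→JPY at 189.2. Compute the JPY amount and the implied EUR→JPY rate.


Step 1: 2610 EUR × 0.86 = 2244.60 GBP
Step 2: 2244.60 GBP × 189.2 = 424678.32 JPY
Implied rate EUR→JPY = 0.86 × 189.2 = 162.7120
= 424678.32 JPY; implied rate 162.7120 JPY/EUR

424678.32 JPY; implied rate 162.7120 JPY/EUR


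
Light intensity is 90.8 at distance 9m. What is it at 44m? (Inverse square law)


I₁d₁² = I₂d₂²
I₂ = I₁ × (d₁/d₂)²
= 90.8 × (9/44)²
= 90.8 × 81/1936
= 7354.8/1936
≈ 3.7990

3.7990


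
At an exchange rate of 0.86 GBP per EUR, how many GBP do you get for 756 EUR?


Amount × rate = 756 × 0.86
= 650.16 GBP

650.16 GBP


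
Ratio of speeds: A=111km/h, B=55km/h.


Ratio = 111:55
GCD = 1
Simplified = 111:55
Time ratio (same distance) = 55:111
Speed ratio = 111:55

111:55


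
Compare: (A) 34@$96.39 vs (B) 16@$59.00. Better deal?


Deal A: $96.39/34 = $2.8350/unit
Deal B: $59.00/16 = $3.6875/unit
A is cheaper per unit
= Deal A

Deal A


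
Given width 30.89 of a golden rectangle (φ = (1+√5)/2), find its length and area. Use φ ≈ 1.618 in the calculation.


φ = (1 + √5) / 2 ≈ 1.618
Length = width × φ = 30.89 × 1.618 = 49.98002
≈ 49.98
Area = width × length = 30.89 × 49.98002 = 1543.8828178 ≈ 1543.88
= Length: 49.98, Area: 1543.88

Length: 49.98, Area: 1543.88


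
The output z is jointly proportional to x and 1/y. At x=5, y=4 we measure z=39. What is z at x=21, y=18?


z = k·x/y
Solve for k using the known point: k = z·y/x = 39×4/5 = 156/5 = 31.2000
Now evaluate at x=21, y=18:
z = k × 21 / 18 = (156 × 21) / (5 × 18) = 3276/90
= 36.4000

36.4000


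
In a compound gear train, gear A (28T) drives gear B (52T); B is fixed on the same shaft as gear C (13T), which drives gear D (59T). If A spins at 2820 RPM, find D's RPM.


Stage 1: RPM_B = RPM_A × t_A/t_B = 2820 × 28/52 = 78960/52 ≈ 1518.46
B and C share a shaft → RPM_C = RPM_B
Stage 2: RPM_D = RPM_C × t_C/t_D = RPM_A × (t_A×t_C)/(t_B×t_D)
Overall ratio = (28×13)/(52×59) = 364/3068
RPM_D = 2820 × 364/3068 = 1026480/3068
≈ 334.58 RPM

334.58 RPM


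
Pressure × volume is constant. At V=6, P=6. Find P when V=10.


Inverse proportion: x × y = constant
k = 6 × 6 = 36
y₂ = k / 10 = 36 / 10
= 3.60

3.60


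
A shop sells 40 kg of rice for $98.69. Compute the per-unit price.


Unit rate = total / quantity
= 98.69 / 40
= $2.47 per unit

$2.47 per unit


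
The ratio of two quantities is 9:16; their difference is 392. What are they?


Let A = 9k, B = 16k.
16k - 9k = 392
7k = 392 → k = 392/7 = 56
A = 9×56 = 504, B = 16×56 = 896
= A = 504, B = 896

A = 504, B = 896


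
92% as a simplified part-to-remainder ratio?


92% means 92 parts out of 100; remainder = 8
Part : remainder = 92:8
GCD = 4
= 23:2

23:2


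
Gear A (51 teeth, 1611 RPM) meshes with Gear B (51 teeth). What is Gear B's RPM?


Gear ratio = 51:51 = 1:1
RPM_B = RPM_A × (teeth_A / teeth_B)
= 1611 × (51/51)
= 1611.0 RPM

1611.0 RPM


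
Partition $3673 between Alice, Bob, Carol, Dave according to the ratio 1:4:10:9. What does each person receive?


Total parts = 1 + 4 + 10 + 9 = 24
Alice: 3673 × 1/24 = 153.04
Bob: 3673 × 4/24 = 612.17
Carol: 3673 × 10/24 = 1530.42
Dave: 3673 × 9/24 = 1377.38
= Alice: $153.04, Bob: $612.17, Carol: $1530.42, Dave: $1377.38

Alice: $153.04, Bob: $612.17, Carol: $1530.42, Dave: $1377.38


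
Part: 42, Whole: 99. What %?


Percentage = (part / whole) × 100
= (42 / 99) × 100
≈ 42.42%

42.42%


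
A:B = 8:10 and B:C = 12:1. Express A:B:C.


Match B: multiply A:B by 12 → 96:120
Multiply B:C by 10 → 120:10
Combined: 96:120:10
GCD = 2
= 48:60:5

48:60:5


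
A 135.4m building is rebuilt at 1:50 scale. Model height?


Model size = real / scale
= 135.4 / 50
= 2.7080 m

2.7080 m


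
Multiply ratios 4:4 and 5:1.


Compound ratio = (4×5) : (4×1)
= 20:4
GCD = 4
= 5:1

5:1


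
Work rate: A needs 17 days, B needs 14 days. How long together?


Rate of A = 1/17 per day
Rate of B = 1/14 per day
Combined rate = 1/17 + 1/14 = 31/238 ≈ 0.1303 per day
Days = 1 / combined rate = 238/31
≈ 7.68 days

7.68 days


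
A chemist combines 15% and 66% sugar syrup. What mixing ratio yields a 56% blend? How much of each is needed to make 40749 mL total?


Let x parts of 15% mix with y parts of 66%.
15x + 66y = 56(x + y)
15x + 66y = 56x + 56y
x(15 - 56) = y(56 - 66)
x/y = (66 - 56)/(56 - 15) = 10/41
Simplify: 10:41
Total parts = 51; one part = 40749/51 = 799.00 mL
15% solution: 10×799.00 = 7990.00 mL
66% solution: 41×799.00 = 32759.00 mL
= ratio 10:41; 7990.00 mL and 32759.00 mL

ratio 10:41; 7990.00 mL and 32759.00 mL


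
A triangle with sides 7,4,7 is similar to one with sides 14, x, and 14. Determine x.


Scale factor = 14/7 = 2
Missing side = 4 × 2
= 8.0

8.0


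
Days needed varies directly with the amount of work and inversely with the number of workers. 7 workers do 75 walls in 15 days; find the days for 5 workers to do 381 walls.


Days ∝ work / workers, so d₂ = d₁ × (m₁/m₂) × (w₂/w₁)
Workers factor (inverse): 7/5 = 1.4000
Work factor (direct): 381/75 = 5.0800
d₂ = 15 × 7/5 × 381/75 = (15 × 7 × 381) / (5 × 75) = 40005/375
= 106.68 days

106.68 days


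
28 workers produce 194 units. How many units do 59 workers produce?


Direct proportion: y/x = constant
k = 194/28 ≈ 6.9286
y₂ = k × 59 = 194 × 59 / 28 = 11446/28
≈ 408.79

408.79


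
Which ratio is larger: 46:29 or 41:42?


46/29 = 1.5862
41/42 = 0.9762
1.5862 > 0.9762, so 46:29 is greater
= 46:29

46:29


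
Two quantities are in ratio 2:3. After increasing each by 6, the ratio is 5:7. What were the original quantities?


Let A = 2k, B = 3k.
(2k + 6) / (3k + 6) = 5/7
Cross-multiply: 7(2k + 6) = 5(3k + 6)
14k + 42 = 15k + 30
14k - 15k = 30 - 42
-1k = -12
k = -12/-1 = 12
A = 2×12 = 24, B = 3×12 = 36
= A = 24, B = 36

A = 24, B = 36


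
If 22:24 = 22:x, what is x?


Cross multiply: 22 × x = 24 × 22
22x = 528
x = 528 / 22
= 24.00

24.00


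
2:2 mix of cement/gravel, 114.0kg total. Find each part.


Total parts = 2 + 2 = 4
cement: 114.0 × 2/4 = 57.0kg
gravel: 114.0 × 2/4 = 57.0kg
= 57.0kg and 57.0kg

57.0kg and 57.0kg


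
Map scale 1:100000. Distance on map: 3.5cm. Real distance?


Real distance = map distance × scale
= 3.5cm × 100000
= 350000 cm = 3500.0 m
= 3.500 km

3.500 km


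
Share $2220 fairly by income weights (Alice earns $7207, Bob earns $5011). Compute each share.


Total income = 7207 + 5011 = $12218
Alice: $2220 × 7207/12218 = $1309.51
Bob: $2220 × 5011/12218 = $910.49
= Alice: $1309.51, Bob: $910.49

Alice: $1309.51, Bob: $910.49


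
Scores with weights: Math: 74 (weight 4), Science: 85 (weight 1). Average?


Numerator = 74×4 + 85×1
= 296 + 85
= 381
Total weight = 5
Weighted avg = 381/5
= 76.20

76.20


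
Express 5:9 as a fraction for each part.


Total parts = 5 + 9 = 14
First part: 5/14 = 5/14
Second part: 9/14 = 9/14
= 5/14 and 9/14

5/14 and 9/14


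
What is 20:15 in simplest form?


GCD(20, 15) = 5
20/5 : 15/5
= 4:3

4:3


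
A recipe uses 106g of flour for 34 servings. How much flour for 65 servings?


Direct proportion: y/x = constant
k = 106/34 ≈ 3.1176
y₂ = k × 65 = 106 × 65 / 34 = 6890/34
≈ 202.65

202.65


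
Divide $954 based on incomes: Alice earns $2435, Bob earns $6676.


Total income = 2435 + 6676 = $9111
Alice: $954 × 2435/9111 = $254.97
Bob: $954 × 6676/9111 = $699.03
= Alice: $254.97, Bob: $699.03

Alice: $254.97, Bob: $699.03


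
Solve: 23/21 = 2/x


Cross multiply: 23 × x = 21 × 2
23x = 42
x = 42 / 23
= 1.83

1.83


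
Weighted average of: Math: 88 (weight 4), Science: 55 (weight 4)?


Numerator = 88×4 + 55×4
= 352 + 220
= 572
Total weight = 8
Weighted avg = 572/8
= 71.50

71.50


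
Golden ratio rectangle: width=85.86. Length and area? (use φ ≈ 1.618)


φ = (1 + √5) / 2 ≈ 1.618
Length = width × φ = 85.86 × 1.618 = 138.92148
≈ 138.92
Area = width × length = 85.86 × 138.92148 = 11927.7982728 ≈ 11927.80
= Length: 138.92, Area: 11927.80

Length: 138.92, Area: 11927.80


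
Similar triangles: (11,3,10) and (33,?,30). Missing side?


Scale factor = 33/11 = 3
Missing side = 3 × 3
= 9.0

9.0


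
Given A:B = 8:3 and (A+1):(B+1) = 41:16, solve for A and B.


Let A = 8k, B = 3k.
(8k + 1) / (3k + 1) = 41/16
Cross-multiply: 16(8k + 1) = 41(3k + 1)
128k + 16 = 123k + 41
128k - 123k = 41 - 16
5k = 25
k = 25/5 = 5
A = 8×5 = 40, B = 3×5 = 15
= A = 40, B = 15

A = 40, B = 15
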